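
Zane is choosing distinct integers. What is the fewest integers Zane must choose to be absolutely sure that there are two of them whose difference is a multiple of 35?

Integers whose pairwise differences are multiples of 35 are exactly those sharing a remainder mod 35. By the pigeonhole principle, the 35 residue classes mod 35 are the pigeonholes.
With 35 integers one could put 1 in each residue class and have no class reach 2.
The 36th integer pushes some class to 2, so 35·1 + 1 = 36.

36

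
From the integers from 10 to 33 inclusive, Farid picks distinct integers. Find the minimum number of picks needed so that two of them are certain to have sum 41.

Two chosen integers sum to 41 exactly when both halves of some pair {x, 41−x} with 10 ≤ x ≤ 41−x ≤ 31 are chosen — 11 such pairs.
The remaining 2 elements (those with no distinct partner in range) can never complete a 41-sum, so the worst case takes all of them and one from each pair: 2 + 11 = 13.
By the pigeonhole principle, the 14th integer has to be the second member of some pair, so 13 + 1 = 14.

14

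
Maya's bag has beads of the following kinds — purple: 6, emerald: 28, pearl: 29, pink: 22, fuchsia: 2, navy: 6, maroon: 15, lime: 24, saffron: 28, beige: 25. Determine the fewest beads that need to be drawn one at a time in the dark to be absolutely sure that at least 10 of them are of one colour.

By pigeonhole, the 10 colours are the holes; the beads drawn are the pigeons.
To avoid 10 of any one colour, the worst case takes at most 9 of each colour, or every bead of a colour that has fewer than 9.
That gives 6 + 9 + 9 + 9 + 2 + 6 + 9 + 9 + 9 + 9 = 77 beads with no colour reaching 10.
The next bead forces some colour to 10, so 77 + 1 = 78.

78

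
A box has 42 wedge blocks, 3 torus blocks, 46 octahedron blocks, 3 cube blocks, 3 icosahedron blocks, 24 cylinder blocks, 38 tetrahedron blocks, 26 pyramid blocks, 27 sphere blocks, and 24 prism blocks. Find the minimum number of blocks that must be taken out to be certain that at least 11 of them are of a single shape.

Put each drawn block into a box by shape. The largest draw with every box below 11 takes min(count, 10) from each shape; shapes with fewer than 10 contribute all they have.
Σ min(cᵢ, 10) = 10 + 3 + 10 + 3 + 3 + 10 + 10 + 10 + 10 + 10 = 79.
Draw number 79 + 1 = 80 must push one box to 11.

80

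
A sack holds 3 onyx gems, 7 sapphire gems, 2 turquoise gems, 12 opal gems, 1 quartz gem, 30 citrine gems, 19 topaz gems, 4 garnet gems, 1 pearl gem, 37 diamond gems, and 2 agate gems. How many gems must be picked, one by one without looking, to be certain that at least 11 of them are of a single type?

Put each drawn gem into a box by type. The largest draw with every box below 11 takes min(count, 10) from each type; types with fewer than 10 contribute all they have.
Σ min(cᵢ, 10) = 3 + 7 + 2 + 10 + 1 + 10 + 10 + 4 + 1 + 10 + 2 = 60.
Draw number 60 + 1 = 61 must push one box to 11.

61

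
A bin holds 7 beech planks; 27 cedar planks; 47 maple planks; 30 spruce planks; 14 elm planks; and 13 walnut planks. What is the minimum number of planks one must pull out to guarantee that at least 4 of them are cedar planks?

In the worst case for collecting cedar planks, every non-cedar plank comes out first.
There are 7 + 47 + 30 + 14 + 13 = 111 non-cedar planks altogether.
After those, each further plank must be cedar, so 111 + 4 = 115 draws guarantee 4 cedar planks.

115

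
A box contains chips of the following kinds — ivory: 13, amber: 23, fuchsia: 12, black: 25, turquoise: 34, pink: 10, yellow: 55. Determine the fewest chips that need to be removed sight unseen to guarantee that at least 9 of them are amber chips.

158

In the worst case for collecting amber chips, every non-amber chip comes out first.
There are 13 + 12 + 25 + 34 + 10 + 55 = 149 non-amber chips altogether.
After those, each further chip must be amber, so 149 + 9 = 158 draws guarantee 9 amber chips.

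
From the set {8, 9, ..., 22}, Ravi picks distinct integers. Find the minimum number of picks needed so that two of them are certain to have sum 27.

10

Two chosen integers sum to 27 exactly when both halves of some pair {x, 27−x} with 8 ≤ x ≤ 27−x ≤ 19 are chosen — 6 such pairs.
The remaining 3 elements (those with no distinct partner in range) can never complete a 27-sum, so the worst case takes all of them and one from each pair: 3 + 6 = 9.
The 10th integer has to be the second member of some pair, so 9 + 1 = 10.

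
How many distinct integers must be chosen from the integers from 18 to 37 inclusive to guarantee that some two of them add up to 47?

Group the elements by complementary pair {x, 47−x}: {18,29}, {19,28}, {20,27}, …, giving 6 two-element pairs and 8 integers whose partner 47−x falls outside [18,37].
Pigeonhole: treating each of those 14 groups as a pigeonhole, one can pick one integer per group — 14 integers — with no two summing to 47.
The 15th integer lands in an occupied pair, forcing a sum of 47.

15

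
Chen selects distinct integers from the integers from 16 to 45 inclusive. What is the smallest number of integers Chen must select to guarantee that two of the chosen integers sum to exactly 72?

Two chosen integers sum to 72 exactly when both halves of some pair {x, 72−x} with 27 ≤ x ≤ 72−x ≤ 45 are chosen — 9 such pairs.
The remaining 12 elements (those with no distinct partner in range) can never complete a 72-sum, so the worst case takes all of them and one from each pair: 12 + 9 = 21.
The 22nd integer has to be the second member of some pair, so 21 + 1 = 22.

22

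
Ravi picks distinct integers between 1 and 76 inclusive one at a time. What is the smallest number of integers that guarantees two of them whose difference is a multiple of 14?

Integers whose pairwise differences are multiples of 14 are exactly those sharing a remainder mod 14. By pigeonhole, the 14 residue classes mod 14 are the pigeonholes.
With 14 integers one could put 1 in each residue class and have no class reach 2.
The 15th integer pushes some class to 2, so 14·1 + 1 = 15.

15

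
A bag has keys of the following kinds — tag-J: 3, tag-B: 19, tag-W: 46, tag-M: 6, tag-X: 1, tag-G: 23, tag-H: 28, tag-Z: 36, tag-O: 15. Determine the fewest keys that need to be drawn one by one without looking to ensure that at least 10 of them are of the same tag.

Put each drawn key into a box by tag. The largest draw with every box below 10 takes min(count, 9) from each tag; tags with fewer than 9 contribute all they have.
Σ min(cᵢ, 9) = 3 + 9 + 9 + 6 + 1 + 9 + 9 + 9 + 9 = 64.
Draw number 64 + 1 = 65 must push one box to 10.

65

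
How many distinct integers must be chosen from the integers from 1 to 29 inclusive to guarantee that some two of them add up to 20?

Group the elements by complementary pair {x, 20−x}: {1,19}, {2,18}, {3,17}, …, giving 9 two-element pairs, the single value 10 (it cannot pair with itself since the integers are distinct), and 10 integers whose partner 20−x falls outside [1,29].
Treating each of those 20 groups as a pigeonhole, one can pick one integer per group — 20 integers — with no two summing to 20.
The 21st integer lands in an occupied pair, forcing a sum of 20.

21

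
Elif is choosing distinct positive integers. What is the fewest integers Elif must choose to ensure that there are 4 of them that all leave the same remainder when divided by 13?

40

The 13 residue classes mod 13 are the pigeonholes.
With 39 integers one could put 3 in each residue class and have no class reach 4.
The 40th integer pushes some class to 4, so 13·3 + 1 = 40.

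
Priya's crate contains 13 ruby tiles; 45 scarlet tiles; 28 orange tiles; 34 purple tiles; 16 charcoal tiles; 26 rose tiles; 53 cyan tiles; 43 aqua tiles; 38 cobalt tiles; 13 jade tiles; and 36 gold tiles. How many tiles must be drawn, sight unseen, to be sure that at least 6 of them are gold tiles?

315

In the worst case for collecting gold tiles, every non-gold tile comes out first.
There are 13 + 45 + 28 + 34 + 16 + 26 + 53 + 43 + 38 + 13 = 309 non-gold tiles altogether.
After those, each further tile must be gold, so 309 + 6 = 315 draws guarantee 6 gold tiles.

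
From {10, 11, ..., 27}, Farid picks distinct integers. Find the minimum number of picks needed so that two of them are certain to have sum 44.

A set avoiding the sum 44 can contain at most one of each pair {x, 44−x}, plus the 8 elements whose complement lies outside the range or equal to its own complement.
The integers 10, …, 22 (13 of them) are such a set: any two sum to at least 10+11 = 21 and at most 21+22 = 43 < 44.
By the pigeonhole principle, any 14th integer completes one of the 5 pairs, so 14 choices force a sum of 44.

14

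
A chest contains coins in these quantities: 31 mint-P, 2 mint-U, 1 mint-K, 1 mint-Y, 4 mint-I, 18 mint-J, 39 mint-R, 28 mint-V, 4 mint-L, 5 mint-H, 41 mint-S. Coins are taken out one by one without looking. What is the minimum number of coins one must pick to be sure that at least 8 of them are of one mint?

Pigeonhole: the 11 mints are the holes; the coins drawn are the pigeons.
To avoid 8 of any one mint, the worst case takes at most 7 of each mint, or every coin of a mint that has fewer than 7.
That gives 7 + 2 + 1 + 1 + 4 + 7 + 7 + 7 + 4 + 5 + 7 = 52 coins with no mint reaching 8.
The next coin forces some mint to 8, so 52 + 1 = 53.

53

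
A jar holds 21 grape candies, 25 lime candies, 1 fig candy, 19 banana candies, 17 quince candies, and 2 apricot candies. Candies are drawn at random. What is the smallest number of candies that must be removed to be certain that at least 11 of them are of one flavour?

The 6 flavours are the holes; the candies drawn are the pigeons.
To avoid 11 of any one flavour, the worst case takes at most 10 of each flavour, or every candy of a flavour that has fewer than 10.
That gives 10 + 10 + 1 + 10 + 10 + 2 = 43 candies with no flavour reaching 11.
The next candy forces some flavour to 11, so 43 + 1 = 44.

44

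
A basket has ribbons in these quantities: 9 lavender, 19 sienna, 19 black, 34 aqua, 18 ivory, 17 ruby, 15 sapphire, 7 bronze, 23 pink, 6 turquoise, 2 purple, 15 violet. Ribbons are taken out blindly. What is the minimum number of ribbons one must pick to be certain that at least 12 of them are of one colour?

Pigeonhole: the 12 colours are the holes; the ribbons drawn are the pigeons.
To avoid 12 of any one colour, the worst case takes at most 11 of each colour, or every ribbon of a colour that has fewer than 11.
That gives 9 + 11 + 11 + 11 + 11 + 11 + 11 + 7 + 11 + 6 + 2 + 11 = 112 ribbons with no colour reaching 12.
The next ribbon forces some colour to 12, so 112 + 1 = 113.

113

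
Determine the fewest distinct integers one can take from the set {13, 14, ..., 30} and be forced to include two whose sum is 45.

11

Two chosen integers sum to 45 exactly when both halves of some pair {x, 45−x} with 15 ≤ x ≤ 45−x ≤ 30 are chosen — 8 such pairs.
The remaining 2 elements (those with no distinct partner in range) can never complete a 45-sum, so the worst case takes all of them and one from each pair: 2 + 8 = 10.
By the pigeonhole principle, the 11th integer has to be the second member of some pair, so 10 + 1 = 11.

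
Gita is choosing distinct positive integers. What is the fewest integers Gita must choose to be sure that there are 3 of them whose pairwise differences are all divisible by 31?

Integers whose pairwise differences are multiples of 31 are exactly those sharing a remainder mod 31. By pigeonhole, the 31 residue classes mod 31 are the pigeonholes.
With 62 integers one could put 2 in each residue class and have no class reach 3.
The 63rd integer pushes some class to 3, so 31·2 + 1 = 63.

63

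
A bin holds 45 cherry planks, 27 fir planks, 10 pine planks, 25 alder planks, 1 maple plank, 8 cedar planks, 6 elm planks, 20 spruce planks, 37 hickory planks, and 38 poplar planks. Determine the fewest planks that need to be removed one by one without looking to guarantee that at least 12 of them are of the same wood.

Put each drawn plank into a box by wood. The largest draw with every box below 12 takes min(count, 11) from each wood; woods with fewer than 11 contribute all they have.
Σ min(cᵢ, 11) = 11 + 11 + 10 + 11 + 1 + 8 + 6 + 11 + 11 + 11 = 91.
Draw number 91 + 1 = 92 must push one box to 12.

92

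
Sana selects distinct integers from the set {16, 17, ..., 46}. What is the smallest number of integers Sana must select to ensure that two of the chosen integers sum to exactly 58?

19

Group the elements by complementary pair {x, 58−x}: {16,42}, {17,41}, {18,40}, …, giving 13 two-element pairs, the single value 29 (it cannot pair with itself since the integers are distinct), and 4 integers whose partner 58−x falls outside [16,46].
By the pigeonhole principle, treating each of those 18 groups as a pigeonhole, one can pick one integer per group — 18 integers — with no two summing to 58.
The 19th integer lands in an occupied pair, forcing a sum of 58.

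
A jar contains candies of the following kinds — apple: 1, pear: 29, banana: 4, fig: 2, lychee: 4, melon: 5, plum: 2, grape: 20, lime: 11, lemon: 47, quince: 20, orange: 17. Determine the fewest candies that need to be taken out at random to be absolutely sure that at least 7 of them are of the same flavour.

55

The 12 flavours are the holes; the candies drawn are the pigeons.
To avoid 7 of any one flavour, the worst case takes at most 6 of each flavour, or every candy of a flavour that has fewer than 6.
That gives 1 + 6 + 4 + 2 + 4 + 5 + 2 + 6 + 6 + 6 + 6 + 6 = 54 candies with no flavour reaching 7.
The next candy forces some flavour to 7, so 54 + 1 = 55.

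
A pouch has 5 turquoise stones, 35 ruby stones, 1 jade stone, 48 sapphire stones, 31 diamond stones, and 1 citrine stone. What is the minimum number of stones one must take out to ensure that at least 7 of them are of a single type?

26

Pigeonhole: put each drawn stone into a box by type. The largest draw with every box below 7 takes min(count, 6) from each type; types with fewer than 6 contribute all they have.
Σ min(cᵢ, 6) = 5 + 6 + 1 + 6 + 6 + 1 = 25.
Draw number 25 + 1 = 26 must push one box to 7.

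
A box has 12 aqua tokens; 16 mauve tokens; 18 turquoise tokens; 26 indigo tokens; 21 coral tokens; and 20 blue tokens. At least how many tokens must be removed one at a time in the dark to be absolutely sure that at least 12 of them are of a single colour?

67

Put each drawn token into a box by colour. The largest draw with every box below 12 takes min(count, 11) from each colour.
Σ min(cᵢ, 11) = 11 + 11 + 11 + 11 + 11 + 11 = 66.
Draw number 66 + 1 = 67 must push one box to 12.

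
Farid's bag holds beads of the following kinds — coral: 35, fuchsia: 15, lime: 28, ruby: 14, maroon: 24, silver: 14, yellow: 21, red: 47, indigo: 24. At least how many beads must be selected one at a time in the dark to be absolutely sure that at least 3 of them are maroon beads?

201

In the worst case for collecting maroon beads, every non-maroon bead comes out first.
There are 35 + 15 + 28 + 14 + 14 + 21 + 47 + 24 = 198 non-maroon beads altogether.
After those, each further bead must be maroon, so 198 + 3 = 201 draws guarantee 3 maroon beads.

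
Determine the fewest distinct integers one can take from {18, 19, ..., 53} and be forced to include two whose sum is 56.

Group the elements by complementary pair {x, 56−x}: {18,38}, {19,37}, {20,36}, …, giving 10 two-element pairs, the single value 28 (it cannot pair with itself since the integers are distinct), and 15 integers whose partner 56−x falls outside [18,53].
Pigeonhole: treating each of those 26 groups as a pigeonhole, one can pick one integer per group — 26 integers — with no two summing to 56.
The 27th integer lands in an occupied pair, forcing a sum of 56.

27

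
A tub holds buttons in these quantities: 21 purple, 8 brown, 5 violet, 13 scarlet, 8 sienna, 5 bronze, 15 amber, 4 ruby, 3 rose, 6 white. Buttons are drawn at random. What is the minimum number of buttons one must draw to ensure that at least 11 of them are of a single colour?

The 10 colours are the holes; the buttons drawn are the pigeons.
To avoid 11 of any one colour, the worst case takes at most 10 of each colour, or every button of a colour that has fewer than 10.
That gives 10 + 8 + 5 + 10 + 8 + 5 + 10 + 4 + 3 + 6 = 69 buttons with no colour reaching 11.
The next button forces some colour to 11, so 69 + 1 = 70.

70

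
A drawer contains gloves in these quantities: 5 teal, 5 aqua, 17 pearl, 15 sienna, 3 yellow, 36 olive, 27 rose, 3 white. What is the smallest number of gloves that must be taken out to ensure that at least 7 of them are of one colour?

An adversary could hand out at most 6 gloves per colour (4 colours run out sooner): 5 + 5 + 6 + 6 + 3 + 6 + 6 + 3 = 40 gloves and still no colour has 7.
Pigeonhole: one more glove lands in a colour already at 6, so 41 draws are enough and 40 are not.

41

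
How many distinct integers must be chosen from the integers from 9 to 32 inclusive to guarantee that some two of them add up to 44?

15

Two chosen integers sum to 44 exactly when both halves of some pair {x, 44−x} with 12 ≤ x ≤ 44−x ≤ 32 are chosen — 10 such pairs.
The remaining 4 elements (those with no distinct partner in range) can never complete a 44-sum, so the worst case takes all of them and one from each pair: 4 + 10 = 14.
Pigeonhole: the 15th integer has to be the second member of some pair, so 14 + 1 = 15.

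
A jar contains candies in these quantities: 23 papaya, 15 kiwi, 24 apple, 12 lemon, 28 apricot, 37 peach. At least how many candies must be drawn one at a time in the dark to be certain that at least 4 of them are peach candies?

106

In the worst case for collecting peach candies, every non-peach candy comes out first.
There are 23 + 15 + 24 + 12 + 28 = 102 non-peach candies altogether.
After those, each further candy must be peach, so 102 + 4 = 106 draws guarantee 4 peach candies.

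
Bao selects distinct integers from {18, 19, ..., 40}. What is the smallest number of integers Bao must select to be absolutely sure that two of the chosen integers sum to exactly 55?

14

A set avoiding the sum 55 can contain at most one of each pair {x, 55−x}, plus the 3 elements whose complement lies outside the range.
The integers 28, …, 40 (13 of them) are such a set: any two sum to at least 28+29 = 57 > 55.
By the pigeonhole principle, any 14th integer completes one of the 10 pairs, so 14 choices force a sum of 55.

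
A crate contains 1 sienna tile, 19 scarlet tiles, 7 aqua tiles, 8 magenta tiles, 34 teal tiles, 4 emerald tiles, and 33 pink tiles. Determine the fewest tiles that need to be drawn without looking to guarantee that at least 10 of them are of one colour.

By pigeonhole, put each drawn tile into a box by colour. The largest draw with every box below 10 takes min(count, 9) from each colour; colours with fewer than 9 contribute all they have.
Σ min(cᵢ, 9) = 1 + 9 + 7 + 8 + 9 + 4 + 9 = 47.
Draw number 47 + 1 = 48 must push one box to 10.

48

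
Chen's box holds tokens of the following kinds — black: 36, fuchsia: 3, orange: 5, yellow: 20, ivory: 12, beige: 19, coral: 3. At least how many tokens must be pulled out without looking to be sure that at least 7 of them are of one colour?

36

The 7 colours are the holes; the tokens drawn are the pigeons.
To avoid 7 of any one colour, the worst case takes at most 6 of each colour, or every token of a colour that has fewer than 6.
That gives 6 + 3 + 5 + 6 + 6 + 6 + 3 = 35 tokens with no colour reaching 7.
The next token forces some colour to 7, so 35 + 1 = 36.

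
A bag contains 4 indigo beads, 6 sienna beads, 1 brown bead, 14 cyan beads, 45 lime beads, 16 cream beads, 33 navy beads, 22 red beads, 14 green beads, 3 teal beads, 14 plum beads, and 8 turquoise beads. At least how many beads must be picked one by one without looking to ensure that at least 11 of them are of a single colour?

Pigeonhole: the 12 colours are the holes; the beads drawn are the pigeons.
To avoid 11 of any one colour, the worst case takes at most 10 of each colour, or every bead of a colour that has fewer than 10.
That gives 4 + 6 + 1 + 10 + 10 + 10 + 10 + 10 + 10 + 3 + 10 + 8 = 92 beads with no colour reaching 11.
The next bead forces some colour to 11, so 92 + 1 = 93.

93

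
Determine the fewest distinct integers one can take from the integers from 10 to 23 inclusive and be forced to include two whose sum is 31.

9

Group the elements by complementary pair {x, 31−x}: {10,21}, {11,20}, {12,19}, …, giving 6 two-element pairs and 2 integers whose partner 31−x falls outside [10,23].
Treating each of those 8 groups as a pigeonhole, one can pick one integer per group — 8 integers — with no two summing to 31.
The 9th integer lands in an occupied pair, forcing a sum of 31.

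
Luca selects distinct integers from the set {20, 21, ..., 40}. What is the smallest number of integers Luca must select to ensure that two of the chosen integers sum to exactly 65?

Two chosen integers sum to 65 exactly when both halves of some pair {x, 65−x} with 25 ≤ x ≤ 65−x ≤ 40 are chosen — 8 such pairs.
The remaining 5 elements (those with no distinct partner in range) can never complete a 65-sum, so the worst case takes all of them and one from each pair: 5 + 8 = 13.
Pigeonhole: the 14th integer has to be the second member of some pair, so 13 + 1 = 14.

14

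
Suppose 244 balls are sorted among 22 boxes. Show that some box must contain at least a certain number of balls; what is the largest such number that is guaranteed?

Pigeonhole: the 22 boxes are the holes and the 244 balls are the pigeons.
If every box held at most 11 balls, the total would be at most 22 × 11 = 242, which is less than 244.
So some box holds at least ⌈244/22⌉ = 12 balls.

12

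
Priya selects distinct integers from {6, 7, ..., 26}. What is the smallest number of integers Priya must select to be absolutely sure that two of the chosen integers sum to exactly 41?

Group the elements by complementary pair {x, 41−x}: {15,26}, {16,25}, {17,24}, …, giving 6 two-element pairs and 9 integers whose partner 41−x falls outside [6,26].
By pigeonhole, treating each of those 15 groups as a pigeonhole, one can pick one integer per group — 15 integers — with no two summing to 41.
The 16th integer lands in an occupied pair, forcing a sum of 41.

16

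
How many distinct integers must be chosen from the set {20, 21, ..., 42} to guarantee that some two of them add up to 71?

17

Group the elements by complementary pair {x, 71−x}: {29,42}, {30,41}, {31,40}, …, giving 7 two-element pairs and 9 integers whose partner 71−x falls outside [20,42].
Treating each of those 16 groups as a pigeonhole, one can pick one integer per group — 16 integers — with no two summing to 71.
The 17th integer lands in an occupied pair, forcing a sum of 71.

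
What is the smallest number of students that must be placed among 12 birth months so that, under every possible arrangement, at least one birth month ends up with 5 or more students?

49

With 48 students one could put exactly 4 in each of the 12 birth months, and no birth month would reach 5.
One more student must land in a birth month that already has 4, giving it 5.
So 12 × 4 + 1 = 49 students are required.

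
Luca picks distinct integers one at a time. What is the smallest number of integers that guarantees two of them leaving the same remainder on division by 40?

By pigeonhole, the 40 residue classes mod 40 are the pigeonholes.
With 40 integers one could put 1 in each residue class and have no class reach 2.
The 41st integer pushes some class to 2, so 40·1 + 1 = 41.

41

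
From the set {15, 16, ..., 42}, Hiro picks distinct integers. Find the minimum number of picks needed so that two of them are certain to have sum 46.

Group the elements by complementary pair {x, 46−x}: {15,31}, {16,30}, {17,29}, …, giving 8 two-element pairs; the single value 23 (it cannot pair with itself since the integers are distinct); and 11 integers whose partner 46−x falls outside [15,42].
By pigeonhole, treating each of those 20 groups as a pigeonhole, one can pick one integer per group — 20 integers — with no two summing to 46.
The 21st integer lands in an occupied pair, forcing a sum of 46.

21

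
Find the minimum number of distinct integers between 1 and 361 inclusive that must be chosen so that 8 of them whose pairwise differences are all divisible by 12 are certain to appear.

Integers whose pairwise differences are multiples of 12 are exactly those sharing a remainder mod 12. Pigeonhole: the 12 residue classes mod 12 are the pigeonholes.
With 84 integers one could put 7 in each residue class and have no class reach 8.
The 85th integer pushes some class to 8, so 12·7 + 1 = 85.

85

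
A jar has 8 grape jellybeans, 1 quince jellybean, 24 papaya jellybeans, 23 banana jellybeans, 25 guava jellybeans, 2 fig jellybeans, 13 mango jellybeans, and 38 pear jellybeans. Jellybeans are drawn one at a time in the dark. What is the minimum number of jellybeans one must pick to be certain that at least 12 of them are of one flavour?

The 8 flavours are the holes; the jellybeans drawn are the pigeons.
To avoid 12 of any one flavour, the worst case takes at most 11 of each flavour, or every jellybean of a flavour that has fewer than 11.
That gives 8 + 1 + 11 + 11 + 11 + 2 + 11 + 11 = 66 jellybeans with no flavour reaching 12.
The next jellybean forces some flavour to 12, so 66 + 1 = 67.

67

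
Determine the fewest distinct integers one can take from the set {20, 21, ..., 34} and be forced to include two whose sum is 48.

Group the elements by complementary pair {x, 48−x}: {20,28}, {21,27}, {22,26}, …, giving 4 two-element pairs, the single value 24 (it cannot pair with itself since the integers are distinct), and 6 integers whose partner 48−x falls outside [20,34].
Treating each of those 11 groups as a pigeonhole, one can pick one integer per group — 11 integers — with no two summing to 48.
The 12th integer lands in an occupied pair, forcing a sum of 48.

12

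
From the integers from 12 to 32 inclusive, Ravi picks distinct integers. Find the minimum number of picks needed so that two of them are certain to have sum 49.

Group the elements by complementary pair {x, 49−x}: {17,32}, {18,31}, {19,30}, …, giving 8 two-element pairs and 5 integers whose partner 49−x falls outside [12,32].
By the pigeonhole principle, treating each of those 13 groups as a pigeonhole, one can pick one integer per group — 13 integers — with no two summing to 49.
The 14th integer lands in an occupied pair, forcing a sum of 49.

14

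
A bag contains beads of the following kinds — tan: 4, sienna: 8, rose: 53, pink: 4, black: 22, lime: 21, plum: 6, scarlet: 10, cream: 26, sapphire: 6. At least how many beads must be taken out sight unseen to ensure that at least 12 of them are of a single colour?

83

Put each drawn bead into a box by colour. The largest draw with every box below 12 takes min(count, 11) from each colour; colours with fewer than 11 contribute all they have.
Σ min(cᵢ, 11) = 4 + 8 + 11 + 4 + 11 + 11 + 6 + 10 + 11 + 6 = 82.
Draw number 82 + 1 = 83 must push one box to 12.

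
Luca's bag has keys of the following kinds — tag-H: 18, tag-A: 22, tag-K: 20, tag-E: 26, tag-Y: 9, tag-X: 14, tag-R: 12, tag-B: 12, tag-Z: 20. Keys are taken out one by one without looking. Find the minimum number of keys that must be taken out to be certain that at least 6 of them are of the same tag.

The 9 tags are the holes; the keys drawn are the pigeons.
To avoid 6 of any one tag, the worst case takes at most 5 of each tag.
That gives 5 + 5 + 5 + 5 + 5 + 5 + 5 + 5 + 5 = 45 keys with no tag reaching 6.
The next key forces some tag to 6, so 45 + 1 = 46.

46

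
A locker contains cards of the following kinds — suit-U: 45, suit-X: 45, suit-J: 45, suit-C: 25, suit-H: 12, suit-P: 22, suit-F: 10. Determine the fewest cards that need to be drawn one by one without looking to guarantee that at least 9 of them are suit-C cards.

In the worst case for collecting suit-C cards, every non-suit-C card comes out first.
There are 45 + 45 + 45 + 12 + 22 + 10 = 179 non-suit-C cards altogether.
After those, each further card must be suit-C, so 179 + 9 = 188 draws guarantee 9 suit-C cards.

188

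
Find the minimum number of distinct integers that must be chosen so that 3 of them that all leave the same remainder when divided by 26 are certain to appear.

53

By pigeonhole, the 26 residue classes mod 26 are the pigeonholes.
With 52 integers one could put 2 in each residue class and have no class reach 3.
The 53rd integer pushes some class to 3, so 26·2 + 1 = 53.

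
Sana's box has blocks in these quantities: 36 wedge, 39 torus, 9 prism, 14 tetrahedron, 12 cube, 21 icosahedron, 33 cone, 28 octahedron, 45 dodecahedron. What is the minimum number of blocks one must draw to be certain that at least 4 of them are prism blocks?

In the worst case for collecting prism blocks, every non-prism block comes out first.
There are 36 + 39 + 14 + 12 + 21 + 33 + 28 + 45 = 228 non-prism blocks altogether.
After those, each further block must be prism, so 228 + 4 = 232 draws guarantee 4 prism blocks.

232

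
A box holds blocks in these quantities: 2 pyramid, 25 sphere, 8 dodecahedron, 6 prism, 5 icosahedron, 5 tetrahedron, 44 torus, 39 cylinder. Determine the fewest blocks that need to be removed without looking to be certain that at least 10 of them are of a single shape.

Pigeonhole: the 8 shapes are the holes; the blocks drawn are the pigeons.
To avoid 10 of any one shape, the worst case takes at most 9 of each shape, or every block of a shape that has fewer than 9.
That gives 2 + 9 + 8 + 6 + 5 + 5 + 9 + 9 = 53 blocks with no shape reaching 10.
The next block forces some shape to 10, so 53 + 1 = 54.

54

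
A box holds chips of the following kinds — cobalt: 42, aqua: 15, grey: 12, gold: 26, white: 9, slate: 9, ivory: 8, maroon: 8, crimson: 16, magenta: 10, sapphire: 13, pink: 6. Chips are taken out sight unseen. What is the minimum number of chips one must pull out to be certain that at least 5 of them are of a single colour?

49

By the pigeonhole principle, the 12 colours are the holes; the chips drawn are the pigeons.
To avoid 5 of any one colour, the worst case takes at most 4 of each colour.
That gives 4 + 4 + 4 + 4 + 4 + 4 + 4 + 4 + 4 + 4 + 4 + 4 = 48 chips with no colour reaching 5.
The next chip forces some colour to 5, so 48 + 1 = 49.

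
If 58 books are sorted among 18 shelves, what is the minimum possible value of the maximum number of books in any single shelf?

4

By pigeonhole, the 18 shelves are the holes and the 58 books are the pigeons.
If every shelf held at most 3 books, the total would be at most 18 × 3 = 54, which is less than 58.
So some shelf holds at least ⌈58/18⌉ = 4 books.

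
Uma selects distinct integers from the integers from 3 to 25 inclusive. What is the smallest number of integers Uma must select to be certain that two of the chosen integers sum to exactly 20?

A set avoiding the sum 20 can contain at most one of each pair {x, 20−x}, plus the 9 elements whose complement lies outside the range or equal to its own complement.
The integers 10, …, 25 (16 of them) are such a set: any two sum to at least 10+11 = 21 > 20.
Pigeonhole: any 17th integer completes one of the 7 pairs, so 17 choices force a sum of 20.

17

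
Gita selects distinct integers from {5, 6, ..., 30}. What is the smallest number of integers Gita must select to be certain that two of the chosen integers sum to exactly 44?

Group the elements by complementary pair {x, 44−x}: {14,30}, {15,29}, {16,28}, …, giving 8 two-element pairs; the single value 22 (it cannot pair with itself since the integers are distinct); and 9 integers whose partner 44−x falls outside [5,30].
Pigeonhole: treating each of those 18 groups as a pigeonhole, one can pick one integer per group — 18 integers — with no two summing to 44.
The 19th integer lands in an occupied pair, forcing a sum of 44.

19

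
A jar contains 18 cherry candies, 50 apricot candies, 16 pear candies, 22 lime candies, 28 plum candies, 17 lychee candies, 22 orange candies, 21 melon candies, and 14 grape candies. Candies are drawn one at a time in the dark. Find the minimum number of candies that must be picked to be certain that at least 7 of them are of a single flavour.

55

By pigeonhole, put each drawn candy into a box by flavour. The largest draw with every box below 7 takes min(count, 6) from each flavour.
Σ min(cᵢ, 6) = 6 + 6 + 6 + 6 + 6 + 6 + 6 + 6 + 6 = 54.
Draw number 54 + 1 = 55 must push one box to 7.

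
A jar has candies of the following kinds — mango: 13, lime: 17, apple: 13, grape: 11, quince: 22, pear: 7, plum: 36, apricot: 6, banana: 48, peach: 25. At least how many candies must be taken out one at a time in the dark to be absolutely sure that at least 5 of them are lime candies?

In the worst case for collecting lime candies, every non-lime candy comes out first.
There are 13 + 13 + 11 + 22 + 7 + 36 + 6 + 48 + 25 = 181 non-lime candies altogether.
After those, each further candy must be lime, so 181 + 5 = 186 draws guarantee 5 lime candies.

186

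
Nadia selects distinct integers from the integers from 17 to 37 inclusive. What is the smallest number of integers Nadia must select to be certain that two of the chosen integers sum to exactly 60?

Group the elements by complementary pair {x, 60−x}: {23,37}, {24,36}, {25,35}, …, giving 7 two-element pairs, the single value 30 (it cannot pair with itself since the integers are distinct), and 6 integers whose partner 60−x falls outside [17,37].
Pigeonhole: treating each of those 14 groups as a pigeonhole, one can pick one integer per group — 14 integers — with no two summing to 60.
The 15th integer lands in an occupied pair, forcing a sum of 60.

15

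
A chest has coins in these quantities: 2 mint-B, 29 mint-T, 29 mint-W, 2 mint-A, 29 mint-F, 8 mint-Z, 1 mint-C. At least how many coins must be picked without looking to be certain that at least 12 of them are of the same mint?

By pigeonhole, the 7 mints are the holes; the coins drawn are the pigeons.
To avoid 12 of any one mint, the worst case takes at most 11 of each mint, or every coin of a mint that has fewer than 11.
That gives 2 + 11 + 11 + 2 + 11 + 8 + 1 = 46 coins with no mint reaching 12.
The next coin forces some mint to 12, so 46 + 1 = 47.

47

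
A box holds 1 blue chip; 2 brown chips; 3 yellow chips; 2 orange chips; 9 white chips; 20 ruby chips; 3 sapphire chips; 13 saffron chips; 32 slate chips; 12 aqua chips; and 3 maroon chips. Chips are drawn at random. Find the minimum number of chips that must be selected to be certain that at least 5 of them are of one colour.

35

An adversary could hand out at most 4 chips per colour (6 colours run out sooner): 1 + 2 + 3 + 2 + 4 + 4 + 3 + 4 + 4 + 4 + 3 = 34 chips and still no colour has 5.
One more chip lands in a colour already at 4, so 35 draws are enough and 34 are not.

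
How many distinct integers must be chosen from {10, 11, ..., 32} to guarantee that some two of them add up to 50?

A set avoiding the sum 50 can contain at most one of each pair {x, 50−x}, plus the 9 elements whose complement lies outside the range or equal to its own complement.
The integers 10, …, 25 (16 of them) are such a set: any two sum to at least 10+11 = 21 and at most 24+25 = 49 < 50.
Any 17th integer completes one of the 7 pairs, so 17 choices force a sum of 50.

17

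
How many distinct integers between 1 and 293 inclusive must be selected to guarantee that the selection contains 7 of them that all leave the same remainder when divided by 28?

Pigeonhole: the 28 residue classes mod 28 are the pigeonholes.
With 168 integers one could put 6 in each residue class and have no class reach 7.
The 169th integer pushes some class to 7, so 28·6 + 1 = 169.

169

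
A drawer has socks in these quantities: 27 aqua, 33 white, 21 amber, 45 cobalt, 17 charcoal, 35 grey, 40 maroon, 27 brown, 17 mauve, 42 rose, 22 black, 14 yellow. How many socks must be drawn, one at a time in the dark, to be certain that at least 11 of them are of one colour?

Put each drawn sock into a box by colour. The largest draw with every box below 11 takes min(count, 10) from each colour.
Σ min(cᵢ, 10) = 10 + 10 + 10 + 10 + 10 + 10 + 10 + 10 + 10 + 10 + 10 + 10 = 120.
Draw number 120 + 1 = 121 must push one box to 11.

121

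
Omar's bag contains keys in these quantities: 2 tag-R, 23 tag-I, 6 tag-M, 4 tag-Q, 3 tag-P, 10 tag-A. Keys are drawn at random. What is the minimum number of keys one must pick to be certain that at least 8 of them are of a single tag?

Pigeonhole: the 6 tags are the holes; the keys drawn are the pigeons.
To avoid 8 of any one tag, the worst case takes at most 7 of each tag, or every key of a tag that has fewer than 7.
That gives 2 + 7 + 6 + 4 + 3 + 7 = 29 keys with no tag reaching 8.
The next key forces some tag to 8, so 29 + 1 = 30.

30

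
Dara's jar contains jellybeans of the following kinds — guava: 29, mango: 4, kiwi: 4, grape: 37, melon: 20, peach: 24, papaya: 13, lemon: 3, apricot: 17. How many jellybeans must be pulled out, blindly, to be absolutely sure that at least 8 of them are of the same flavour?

The 9 flavours are the holes; the jellybeans drawn are the pigeons.
To avoid 8 of any one flavour, the worst case takes at most 7 of each flavour, or every jellybean of a flavour that has fewer than 7.
That gives 7 + 4 + 4 + 7 + 7 + 7 + 7 + 3 + 7 = 53 jellybeans with no flavour reaching 8.
The next jellybean forces some flavour to 8, so 53 + 1 = 54.

54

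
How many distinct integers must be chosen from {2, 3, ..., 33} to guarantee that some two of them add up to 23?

23

Two chosen integers sum to 23 exactly when both halves of some pair {x, 23−x} with 2 ≤ x ≤ 23−x ≤ 21 are chosen — 10 such pairs.
The remaining 12 elements (those with no distinct partner in range) can never complete a 23-sum, so the worst case takes all of them and one from each pair: 12 + 10 = 22.
The 23rd integer has to be the second member of some pair, so 22 + 1 = 23.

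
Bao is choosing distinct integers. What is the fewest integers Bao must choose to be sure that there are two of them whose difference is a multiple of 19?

20

Integers whose pairwise differences are multiples of 19 are exactly those sharing a remainder mod 19. By pigeonhole, the 19 residue classes mod 19 are the pigeonholes.
With 19 integers one could put 1 in each residue class and have no class reach 2.
The 20th integer pushes some class to 2, so 19·1 + 1 = 20.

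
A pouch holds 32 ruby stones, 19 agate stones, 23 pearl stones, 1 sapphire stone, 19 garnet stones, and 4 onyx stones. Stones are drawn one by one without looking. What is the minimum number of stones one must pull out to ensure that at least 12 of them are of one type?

Put each drawn stone into a box by type. The largest draw with every box below 12 takes min(count, 11) from each type; types with fewer than 11 contribute all they have.
Σ min(cᵢ, 11) = 11 + 11 + 11 + 1 + 11 + 4 = 49.
Draw number 49 + 1 = 50 must push one box to 12.

50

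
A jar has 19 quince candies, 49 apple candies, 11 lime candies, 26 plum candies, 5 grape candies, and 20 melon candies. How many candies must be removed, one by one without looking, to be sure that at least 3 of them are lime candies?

122

In the worst case for collecting lime candies, every non-lime candy comes out first.
There are 19 + 49 + 26 + 5 + 20 = 119 non-lime candies altogether.
After those, each further candy must be lime, so 119 + 3 = 122 draws guarantee 3 lime candies.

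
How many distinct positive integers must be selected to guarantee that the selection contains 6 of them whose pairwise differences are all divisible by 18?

91

Integers whose pairwise differences are multiples of 18 are exactly those sharing a remainder mod 18. By the pigeonhole principle, the 18 residue classes mod 18 are the pigeonholes.
With 90 integers one could put 5 in each residue class and have no class reach 6.
The 91st integer pushes some class to 6, so 18·5 + 1 = 91.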